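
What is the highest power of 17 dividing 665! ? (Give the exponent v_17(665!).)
v_17(665!) = 41

Legendre's formula: v_p(n!) = Σ_{k ≥ 1} ⌊n / p^k⌋. For p = 17, n = 665, the terms are:
  ⌊665/17^1⌋ = ⌊665/17⌋ = 39
  ⌊665/17^2⌋ = ⌊665/289⌋ = 2
(the next term ⌊665/17^3⌋ = 0, terminating the sum). Summing: v_17(665!) = 39 + 2 = 41.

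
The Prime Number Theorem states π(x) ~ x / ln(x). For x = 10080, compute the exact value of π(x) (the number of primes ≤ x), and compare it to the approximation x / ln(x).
π(10080) = 1237;  x/ln(x) ≈ 1093.48;  relative error ≈ 11.60%.

Directly count primes up to 10080: π(10080) = 1237. The PNT approximation gives 10080/ln(10080) ≈ 10080/9.21831 ≈ 1093.48. Relative error (π(x) − x/ln(x)) / π(x) ≈ 11.60%; the approximation is known to undercount slightly (Li(x) is a better estimate).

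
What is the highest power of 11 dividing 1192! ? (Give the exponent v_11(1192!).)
v_11(1192!) = 117

Legendre's formula: v_p(n!) = Σ_{k ≥ 1} ⌊n / p^k⌋. For p = 11, n = 1192, the terms are:
  ⌊1192/11^1⌋ = ⌊1192/11⌋ = 108
  ⌊1192/11^2⌋ = ⌊1192/121⌋ = 9
(the next term ⌊1192/11^3⌋ = 0, terminating the sum). Summing: v_11(1192!) = 108 + 9 = 117.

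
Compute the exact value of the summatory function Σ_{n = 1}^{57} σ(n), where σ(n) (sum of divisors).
Σ_{n ≤ 57} σ(n) = 2696

Compute σ(n) for each 1 ≤ n ≤ 57: σ(1) = 1, σ(2) = 3, σ(3) = 4, σ(4) = 7, σ(5) = 6, σ(6) = 12, σ(7) = 8, σ(8) = 15, σ(9) = 13, σ(10) = 18, σ(11) = 12, σ(12) = 28, σ(13) = 14, σ(14) = 24, σ(15) = 24, σ(16) = 31, σ(17) = 18, σ(18) = 39, σ(19) = 20, σ(20) = 42, σ(21) = 32, σ(22) = 36, σ(23) = 24, σ(24) = 60, σ(25) = 31, σ(26) = 42, σ(27) = 40, σ(28) = 56, σ(29) = 30, σ(30) = 72, σ(31) = 32, σ(32) = 63, σ(33) = 48, σ(34) = 54, σ(35) = 48, σ(36) = 91, σ(37) = 38, σ(38) = 60, σ(39) = 56, σ(40) = 90, σ(41) = 42, σ(42) = 96, σ(43) = 44, σ(44) = 84, σ(45) = 78, σ(46) = 72, σ(47) = 48, σ(48) = 124, σ(49) = 57, σ(50) = 93, σ(51) = 72, σ(52) = 98, σ(53) = 54, σ(54) = 120, σ(55) = 72, σ(56) = 120, σ(57) = 80. Summing all 57 values: 2696. (Average order: Σ_{n ≤ x} σ(n) ~ (π²/12) x². For x = 57, (π²/12)·57² ≈ 2672.20.)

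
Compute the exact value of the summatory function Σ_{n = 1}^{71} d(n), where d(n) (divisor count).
Σ_{n ≤ 71} d(n) = 314

Compute d(n) for each 1 ≤ n ≤ 71: d(1) = 1, d(2) = 2, d(3) = 2, d(4) = 3, d(5) = 2, d(6) = 4, d(7) = 2, d(8) = 4, d(9) = 3, d(10) = 4, d(11) = 2, d(12) = 6, d(13) = 2, d(14) = 4, d(15) = 4, d(16) = 5, d(17) = 2, d(18) = 6, d(19) = 2, d(20) = 6, d(21) = 4, d(22) = 4, d(23) = 2, d(24) = 8, d(25) = 3, d(26) = 4, d(27) = 4, d(28) = 6, d(29) = 2, d(30) = 8, d(31) = 2, d(32) = 6, d(33) = 4, d(34) = 4, d(35) = 4, d(36) = 9, d(37) = 2, d(38) = 4, d(39) = 4, d(40) = 8, d(41) = 2, d(42) = 8, d(43) = 2, d(44) = 6, d(45) = 6, d(46) = 4, d(47) = 2, d(48) = 10, d(49) = 3, d(50) = 6, d(51) = 4, d(52) = 6, d(53) = 2, d(54) = 8, d(55) = 4, d(56) = 8, d(57) = 4, d(58) = 4, d(59) = 2, d(60) = 12, d(61) = 2, d(62) = 4, d(63) = 6, d(64) = 7, d(65) = 4, d(66) = 8, d(67) = 2, d(68) = 6, d(69) = 4, d(70) = 8, d(71) = 2. Summing all 71 values: 314. (Dirichlet's divisor formula: Σ_{n ≤ x} d(n) = x ln(x) + (2γ − 1) x + O(√x). For x = 71, the asymptotic estimate is ≈ 313.61.)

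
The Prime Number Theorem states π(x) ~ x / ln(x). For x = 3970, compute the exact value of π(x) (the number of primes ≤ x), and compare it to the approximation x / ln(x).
π(3970) = 549;  x/ln(x) ≈ 479.09;  relative error ≈ 12.73%.

Directly count primes up to 3970: π(3970) = 549. The PNT approximation gives 3970/ln(3970) ≈ 3970/8.28652 ≈ 479.09. Relative error (π(x) − x/ln(x)) / π(x) ≈ 12.73%; the approximation is known to undercount slightly (Li(x) is a better estimate).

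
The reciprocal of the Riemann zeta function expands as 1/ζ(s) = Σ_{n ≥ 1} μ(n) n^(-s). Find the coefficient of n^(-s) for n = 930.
μ(930) = 1

Factor n = 930 = 2 · 3 · 5 · 31. μ(n) = 0 if any exponent ≥ 2 (not squarefree); otherwise μ(n) = (−1)^{ω(n)} where ω(n) is the number of distinct prime factors. Applying: μ(930) = 1.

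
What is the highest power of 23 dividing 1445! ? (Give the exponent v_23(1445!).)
v_23(1445!) = 64

Legendre's formula: v_p(n!) = Σ_{k ≥ 1} ⌊n / p^k⌋. For p = 23, n = 1445, the terms are:
  ⌊1445/23^1⌋ = ⌊1445/23⌋ = 62
  ⌊1445/23^2⌋ = ⌊1445/529⌋ = 2
(the next term ⌊1445/23^3⌋ = 0, terminating the sum). Summing: v_23(1445!) = 62 + 2 = 64.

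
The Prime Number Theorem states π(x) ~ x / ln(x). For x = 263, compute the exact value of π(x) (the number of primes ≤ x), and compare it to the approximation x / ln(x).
π(263) = 56;  x/ln(x) ≈ 47.20;  relative error ≈ 15.72%.

Directly count primes up to 263: π(263) = 56. The PNT approximation gives 263/ln(263) ≈ 263/5.57215 ≈ 47.20. Relative error (π(x) − x/ln(x)) / π(x) ≈ 15.72%; the approximation is known to undercount slightly (Li(x) is a better estimate).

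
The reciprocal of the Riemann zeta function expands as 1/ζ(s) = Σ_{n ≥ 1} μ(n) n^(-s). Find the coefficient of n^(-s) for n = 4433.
μ(4433) = -1

Factor n = 4433 = 11 · 13 · 31. μ(n) = 0 if any exponent ≥ 2 (not squarefree); otherwise μ(n) = (−1)^{ω(n)} where ω(n) is the number of distinct prime factors. Applying: μ(4433) = -1.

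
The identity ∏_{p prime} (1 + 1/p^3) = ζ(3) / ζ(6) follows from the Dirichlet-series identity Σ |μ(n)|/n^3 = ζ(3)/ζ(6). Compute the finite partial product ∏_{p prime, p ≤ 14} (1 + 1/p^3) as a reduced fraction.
∏ = 431631936/365525875

The primes p ≤ 14 are [2, 3, 5, 7, 11, 13]. For each, (1 + 1/p^3) = (p^3 + 1)/p^3. Multiplying these fractions over p ∈ [2, 3, 5, 7, 11, 13] gives 431631936/365525875. (In the limit P → ∞ this tends to ζ(3)/ζ(6).)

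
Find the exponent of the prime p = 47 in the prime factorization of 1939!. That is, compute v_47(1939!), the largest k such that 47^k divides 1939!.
v_47(1939!) = 41

Legendre's formula: v_p(n!) = Σ_{k ≥ 1} ⌊n / p^k⌋. For p = 47, n = 1939, the terms are:
  ⌊1939/47^1⌋ = ⌊1939/47⌋ = 41
(the next term ⌊1939/47^2⌋ = 0, terminating the sum). Summing: v_47(1939!) = 41 = 41.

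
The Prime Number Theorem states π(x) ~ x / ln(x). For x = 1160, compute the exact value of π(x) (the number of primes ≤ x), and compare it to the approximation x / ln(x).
π(1160) = 191;  x/ln(x) ≈ 164.40;  relative error ≈ 13.93%.

Directly count primes up to 1160: π(1160) = 191. The PNT approximation gives 1160/ln(1160) ≈ 1160/7.05618 ≈ 164.40. Relative error (π(x) − x/ln(x)) / π(x) ≈ 13.93%; the approximation is known to undercount slightly (Li(x) is a better estimate).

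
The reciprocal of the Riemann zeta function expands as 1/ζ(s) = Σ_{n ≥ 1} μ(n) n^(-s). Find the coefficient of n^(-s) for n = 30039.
μ(30039) = 1

Factor n = 30039 = 3 · 17 · 19 · 31. μ(n) = 0 if any exponent ≥ 2 (not squarefree); otherwise μ(n) = (−1)^{ω(n)} where ω(n) is the number of distinct prime factors. Applying: μ(30039) = 1.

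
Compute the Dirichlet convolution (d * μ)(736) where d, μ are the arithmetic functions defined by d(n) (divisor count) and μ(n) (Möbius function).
(d * μ)(736) = 1

Divisors of 736: [1, 2, 4, 8, 16, 23, 32, 46, 92, 184, 368, 736]. For each d | 736:
  d = 1: d(1) · μ(736/1) = 1 · 0 = 0
  d = 2: d(2) · μ(736/2) = 2 · 0 = 0
  d = 4: d(4) · μ(736/4) = 3 · 0 = 0
  d = 8: d(8) · μ(736/8) = 4 · 0 = 0
  d = 16: d(16) · μ(736/16) = 5 · 1 = 5
  d = 23: d(23) · μ(736/23) = 2 · 0 = 0
  d = 32: d(32) · μ(736/32) = 6 · -1 = -6
  d = 46: d(46) · μ(736/46) = 4 · 0 = 0
  d = 92: d(92) · μ(736/92) = 6 · 0 = 0
  d = 184: d(184) · μ(736/184) = 8 · 0 = 0
  d = 368: d(368) · μ(736/368) = 10 · -1 = -10
  d = 736: d(736) · μ(736/736) = 12 · 1 = 12
Summing: (d * μ)(736) = 0 + 0 + 0 + 0 + 5 + 0 + -6 + 0 + 0 + 0 + -10 + 12 = 1.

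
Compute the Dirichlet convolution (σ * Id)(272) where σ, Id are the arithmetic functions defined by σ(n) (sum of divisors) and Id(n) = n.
(σ * Id)(272) = 4515

Divisors of 272: [1, 2, 4, 8, 16, 17, 34, 68, 136, 272]. For each d | 272:
  d = 1: σ(1) · Id(272/1) = 1 · 272 = 272
  d = 2: σ(2) · Id(272/2) = 3 · 136 = 408
  d = 4: σ(4) · Id(272/4) = 7 · 68 = 476
  d = 8: σ(8) · Id(272/8) = 15 · 34 = 510
  d = 16: σ(16) · Id(272/16) = 31 · 17 = 527
  d = 17: σ(17) · Id(272/17) = 18 · 16 = 288
  d = 34: σ(34) · Id(272/34) = 54 · 8 = 432
  d = 68: σ(68) · Id(272/68) = 126 · 4 = 504
  d = 136: σ(136) · Id(272/136) = 270 · 2 = 540
  d = 272: σ(272) · Id(272/272) = 558 · 1 = 558
Summing: (σ * Id)(272) = 272 + 408 + 476 + 510 + 527 + 288 + 432 + 504 + 540 + 558 = 4515.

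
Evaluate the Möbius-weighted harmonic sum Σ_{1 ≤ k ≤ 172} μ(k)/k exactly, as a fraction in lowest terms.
Σ μ(k)/k = 976794744883260874795165001864511964953389627727401386703595517/962947420735983927056946215901134429196419130606213075415963491270

Values of μ(k) for 1 ≤ k ≤ 172: μ(1) = 1, μ(2) = -1, μ(3) = -1, μ(5) = -1, μ(6) = 1, μ(7) = -1, μ(10) = 1, μ(11) = -1, μ(13) = -1, μ(14) = 1, μ(15) = 1, μ(17) = -1, μ(19) = -1, μ(21) = 1, μ(22) = 1, μ(23) = -1, μ(26) = 1, μ(29) = -1, μ(30) = -1, μ(31) = -1, μ(33) = 1, μ(34) = 1, μ(35) = 1, μ(37) = -1, μ(38) = 1, μ(39) = 1, μ(41) = -1, μ(42) = -1, μ(43) = -1, μ(46) = 1, μ(47) = -1, μ(51) = 1, μ(53) = -1, μ(55) = 1, μ(57) = 1, μ(58) = 1, μ(59) = -1, μ(61) = -1, μ(62) = 1, μ(65) = 1, μ(66) = -1, μ(67) = -1, μ(69) = 1, μ(70) = -1, μ(71) = -1, μ(73) = -1, μ(74) = 1, μ(77) = 1, μ(78) = -1, μ(79) = -1, μ(82) = 1, μ(83) = -1, μ(85) = 1, μ(86) = 1, μ(87) = 1, μ(89) = -1, μ(91) = 1, μ(93) = 1, μ(94) = 1, μ(95) = 1, μ(97) = -1, μ(101) = -1, μ(102) = -1, μ(103) = -1, μ(105) = -1, μ(106) = 1, μ(107) = -1, μ(109) = -1, μ(110) = -1, μ(111) = 1, μ(113) = -1, μ(114) = -1, μ(115) = 1, μ(118) = 1, μ(119) = 1, μ(122) = 1, μ(123) = 1, μ(127) = -1, μ(129) = 1, μ(130) = -1, μ(131) = -1, μ(133) = 1, μ(134) = 1, μ(137) = -1, μ(138) = -1, μ(139) = -1, μ(141) = 1, μ(142) = 1, μ(143) = 1, μ(145) = 1, μ(146) = 1, μ(149) = -1, μ(151) = -1, μ(154) = -1, μ(155) = 1, μ(157) = -1, μ(158) = 1, μ(159) = 1, μ(161) = 1, μ(163) = -1, μ(165) = -1, μ(166) = 1, μ(167) = -1, μ(170) = -1, with μ = 0 on non-squarefree integers. Summing μ(k)/k for k where μ(k) ≠ 0 gives 976794744883260874795165001864511964953389627727401386703595517/962947420735983927056946215901134429196419130606213075415963491270 ≈ 0.0010. (PNT ⟺ this sum → 0 as n → ∞.)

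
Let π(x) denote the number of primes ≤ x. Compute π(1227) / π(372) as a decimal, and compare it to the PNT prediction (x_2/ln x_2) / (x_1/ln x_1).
π(1227)/π(372) = 200/73 ≈ 2.7397;  PNT prediction ≈ 2.7449.

π(372) = 73 and π(1227) = 200, so π(1227)/π(372) ≈ 2.7397. The PNT-predicted ratio is (1227/ln(1227)) / (372/ln(372)) ≈ 2.7449. The two agree to within a few percent, as expected.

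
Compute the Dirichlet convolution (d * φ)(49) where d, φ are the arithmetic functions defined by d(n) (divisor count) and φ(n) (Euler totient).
(d * φ)(49) = 57

Divisors of 49: [1, 7, 49]. For each d | 49:
  d = 1: d(1) · φ(49/1) = 1 · 42 = 42
  d = 7: d(7) · φ(49/7) = 2 · 6 = 12
  d = 49: d(49) · φ(49/49) = 3 · 1 = 3
Summing: (d * φ)(49) = 42 + 12 + 3 = 57.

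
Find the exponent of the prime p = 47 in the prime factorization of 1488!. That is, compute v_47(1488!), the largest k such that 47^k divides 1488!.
v_47(1488!) = 31

Legendre's formula: v_p(n!) = Σ_{k ≥ 1} ⌊n / p^k⌋. For p = 47, n = 1488, the terms are:
  ⌊1488/47^1⌋ = ⌊1488/47⌋ = 31
(the next term ⌊1488/47^2⌋ = 0, terminating the sum). Summing: v_47(1488!) = 31 = 31.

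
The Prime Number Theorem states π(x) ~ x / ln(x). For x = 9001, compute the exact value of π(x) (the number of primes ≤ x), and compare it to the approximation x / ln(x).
π(9001) = 1118;  x/ln(x) ≈ 988.57;  relative error ≈ 11.58%.

Directly count primes up to 9001: π(9001) = 1118. The PNT approximation gives 9001/ln(9001) ≈ 9001/9.10509 ≈ 988.57. Relative error (π(x) − x/ln(x)) / π(x) ≈ 11.58%; the approximation is known to undercount slightly (Li(x) is a better estimate).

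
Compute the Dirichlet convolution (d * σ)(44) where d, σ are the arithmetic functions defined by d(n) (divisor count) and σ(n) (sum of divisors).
(d * σ)(44) = 224

Divisors of 44: [1, 2, 4, 11, 22, 44]. For each d | 44:
  d = 1: d(1) · σ(44/1) = 1 · 84 = 84
  d = 2: d(2) · σ(44/2) = 2 · 36 = 72
  d = 4: d(4) · σ(44/4) = 3 · 12 = 36
  d = 11: d(11) · σ(44/11) = 2 · 7 = 14
  d = 22: d(22) · σ(44/22) = 4 · 3 = 12
  d = 44: d(44) · σ(44/44) = 6 · 1 = 6
Summing: (d * σ)(44) = 84 + 72 + 36 + 14 + 12 + 6 = 224.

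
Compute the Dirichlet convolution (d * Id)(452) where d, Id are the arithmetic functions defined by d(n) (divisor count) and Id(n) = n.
(d * Id)(452) = 1265

Divisors of 452: [1, 2, 4, 113, 226, 452]. For each d | 452:
  d = 1: d(1) · Id(452/1) = 1 · 452 = 452
  d = 2: d(2) · Id(452/2) = 2 · 226 = 452
  d = 4: d(4) · Id(452/4) = 3 · 113 = 339
  d = 113: d(113) · Id(452/113) = 2 · 4 = 8
  d = 226: d(226) · Id(452/226) = 4 · 2 = 8
  d = 452: d(452) · Id(452/452) = 6 · 1 = 6
Summing: (d * Id)(452) = 452 + 452 + 339 + 8 + 8 + 6 = 1265.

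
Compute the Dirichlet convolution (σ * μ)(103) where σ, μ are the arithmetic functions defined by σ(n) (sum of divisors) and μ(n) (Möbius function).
(σ * μ)(103) = 103

Divisors of 103: [1, 103]. For each d | 103:
  d = 1: σ(1) · μ(103/1) = 1 · -1 = -1
  d = 103: σ(103) · μ(103/103) = 104 · 1 = 104
Summing: (σ * μ)(103) = -1 + 104 = 103.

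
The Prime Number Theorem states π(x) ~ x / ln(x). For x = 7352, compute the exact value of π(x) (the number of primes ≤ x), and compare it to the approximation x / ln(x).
π(7352) = 937;  x/ln(x) ≈ 825.81;  relative error ≈ 11.87%.

Directly count primes up to 7352: π(7352) = 937. The PNT approximation gives 7352/ln(7352) ≈ 7352/8.90273 ≈ 825.81. Relative error (π(x) − x/ln(x)) / π(x) ≈ 11.87%; the approximation is known to undercount slightly (Li(x) is a better estimate).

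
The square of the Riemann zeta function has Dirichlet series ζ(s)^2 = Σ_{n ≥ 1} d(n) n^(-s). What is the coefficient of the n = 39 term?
d(39) = 4

ζ(s)^2 = (Σ 1/m^s)(Σ 1/k^s). The coefficient of 1/n^s in the product is the number of ordered pairs (m, k) with mk = n, which equals d(n). For n = 39, divisors are [1, 3, 13, 39], so d(39) = 4.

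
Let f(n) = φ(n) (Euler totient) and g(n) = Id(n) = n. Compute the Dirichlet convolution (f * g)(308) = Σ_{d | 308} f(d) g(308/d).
(φ * Id)(308) = 2184

Divisors of 308: [1, 2, 4, 7, 11, 14, 22, 28, 44, 77, 154, 308]. For each d | 308:
  d = 1: φ(1) · Id(308/1) = 1 · 308 = 308
  d = 2: φ(2) · Id(308/2) = 1 · 154 = 154
  d = 4: φ(4) · Id(308/4) = 2 · 77 = 154
  d = 7: φ(7) · Id(308/7) = 6 · 44 = 264
  d = 11: φ(11) · Id(308/11) = 10 · 28 = 280
  d = 14: φ(14) · Id(308/14) = 6 · 22 = 132
  d = 22: φ(22) · Id(308/22) = 10 · 14 = 140
  d = 28: φ(28) · Id(308/28) = 12 · 11 = 132
  d = 44: φ(44) · Id(308/44) = 20 · 7 = 140
  d = 77: φ(77) · Id(308/77) = 60 · 4 = 240
  d = 154: φ(154) · Id(308/154) = 60 · 2 = 120
  d = 308: φ(308) · Id(308/308) = 120 · 1 = 120
Summing: (φ * Id)(308) = 308 + 154 + 154 + 264 + 280 + 132 + 140 + 132 + 140 + 240 + 120 + 120 = 2184.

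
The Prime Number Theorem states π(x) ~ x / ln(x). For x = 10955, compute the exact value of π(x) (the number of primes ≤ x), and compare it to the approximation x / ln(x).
π(10955) = 1330;  x/ln(x) ≈ 1177.76;  relative error ≈ 11.45%.

Directly count primes up to 10955: π(10955) = 1330. The PNT approximation gives 10955/ln(10955) ≈ 10955/9.30155 ≈ 1177.76. Relative error (π(x) − x/ln(x)) / π(x) ≈ 11.45%; the approximation is known to undercount slightly (Li(x) is a better estimate).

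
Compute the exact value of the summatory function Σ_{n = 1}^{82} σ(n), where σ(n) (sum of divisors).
Σ_{n ≤ 82} σ(n) = 5561

Compute σ(n) for each 1 ≤ n ≤ 82: σ(1) = 1, σ(2) = 3, σ(3) = 4, σ(4) = 7, σ(5) = 6, σ(6) = 12, σ(7) = 8, σ(8) = 15, σ(9) = 13, σ(10) = 18, σ(11) = 12, σ(12) = 28, σ(13) = 14, σ(14) = 24, σ(15) = 24, σ(16) = 31, σ(17) = 18, σ(18) = 39, σ(19) = 20, σ(20) = 42, σ(21) = 32, σ(22) = 36, σ(23) = 24, σ(24) = 60, σ(25) = 31, σ(26) = 42, σ(27) = 40, σ(28) = 56, σ(29) = 30, σ(30) = 72, σ(31) = 32, σ(32) = 63, σ(33) = 48, σ(34) = 54, σ(35) = 48, σ(36) = 91, σ(37) = 38, σ(38) = 60, σ(39) = 56, σ(40) = 90, σ(41) = 42, σ(42) = 96, σ(43) = 44, σ(44) = 84, σ(45) = 78, σ(46) = 72, σ(47) = 48, σ(48) = 124, σ(49) = 57, σ(50) = 93, σ(51) = 72, σ(52) = 98, σ(53) = 54, σ(54) = 120, σ(55) = 72, σ(56) = 120, σ(57) = 80, σ(58) = 90, σ(59) = 60, σ(60) = 168, σ(61) = 62, σ(62) = 96, σ(63) = 104, σ(64) = 127, σ(65) = 84, σ(66) = 144, σ(67) = 68, σ(68) = 126, σ(69) = 96, σ(70) = 144, σ(71) = 72, σ(72) = 195, σ(73) = 74, σ(74) = 114, σ(75) = 124, σ(76) = 140, σ(77) = 96, σ(78) = 168, σ(79) = 80, σ(80) = 186, σ(81) = 121, σ(82) = 126. Summing all 82 values: 5561. (Average order: Σ_{n ≤ x} σ(n) ~ (π²/12) x². For x = 82, (π²/12)·82² ≈ 5530.27.)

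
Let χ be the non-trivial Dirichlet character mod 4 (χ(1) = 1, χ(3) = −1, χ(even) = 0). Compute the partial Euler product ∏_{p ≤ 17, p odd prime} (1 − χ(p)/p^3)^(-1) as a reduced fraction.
∏ = 87995602569875/90796952813568

The odd primes p ≤ 17 are [3, 5, 7, 11, 13, 17]. For each, χ(p) = 1 if p ≡ 1 mod 4, χ(p) = −1 if p ≡ 3 mod 4. Taking (1 − χ(p)/p^3)^(-1) = p^3/(p^3 − χ(p)): (1 − (-1)/3^3)^(-1) · (1 − (1)/5^3)^(-1) · (1 − (-1)/7^3)^(-1) · (1 − (-1)/11^3)^(-1) · (1 − (1)/13^3)^(-1) · (1 − (1)/17^3)^(-1) = 87995602569875/90796952813568.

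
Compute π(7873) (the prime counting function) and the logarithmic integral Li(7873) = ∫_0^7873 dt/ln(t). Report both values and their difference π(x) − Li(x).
π(7873) = 994;  Li(7873) ≈ 1012.27;  π(x) − Li(x) ≈ -18.27.

Direct count of primes ≤ 7873 gives π(7873) = 994. Numerical evaluation of the logarithmic integral gives Li(7873) ≈ 1012.27. The difference π(x) − Li(x) ≈ -18.27 is typically negative for small/moderate x (Li(x) overestimates), though Littlewood's theorem shows this sign changes infinitely often.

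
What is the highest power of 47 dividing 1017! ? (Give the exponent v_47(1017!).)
v_47(1017!) = 21

Legendre's formula: v_p(n!) = Σ_{k ≥ 1} ⌊n / p^k⌋. For p = 47, n = 1017, the terms are:
  ⌊1017/47^1⌋ = ⌊1017/47⌋ = 21
(the next term ⌊1017/47^2⌋ = 0, terminating the sum). Summing: v_47(1017!) = 21 = 21.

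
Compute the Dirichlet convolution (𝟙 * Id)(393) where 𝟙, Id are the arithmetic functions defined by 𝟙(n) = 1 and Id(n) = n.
(𝟙 * Id)(393) = 528

Divisors of 393: [1, 3, 131, 393]. For each d | 393:
  d = 1: 𝟙(1) · Id(393/1) = 1 · 393 = 393
  d = 3: 𝟙(3) · Id(393/3) = 1 · 131 = 131
  d = 131: 𝟙(131) · Id(393/131) = 1 · 3 = 3
  d = 393: 𝟙(393) · Id(393/393) = 1 · 1 = 1
Summing: (𝟙 * Id)(393) = 393 + 131 + 3 + 1 = 528.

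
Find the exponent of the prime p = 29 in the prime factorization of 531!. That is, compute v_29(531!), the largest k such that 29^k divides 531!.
v_29(531!) = 18

Legendre's formula: v_p(n!) = Σ_{k ≥ 1} ⌊n / p^k⌋. For p = 29, n = 531, the terms are:
  ⌊531/29^1⌋ = ⌊531/29⌋ = 18
(the next term ⌊531/29^2⌋ = 0, terminating the sum). Summing: v_29(531!) = 18 = 18.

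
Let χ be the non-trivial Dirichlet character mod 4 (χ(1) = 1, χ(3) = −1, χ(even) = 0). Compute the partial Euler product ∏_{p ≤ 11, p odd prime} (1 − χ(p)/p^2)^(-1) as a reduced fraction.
∏ = 17787/19520

The odd primes p ≤ 11 are [3, 5, 7, 11]. For each, χ(p) = 1 if p ≡ 1 mod 4, χ(p) = −1 if p ≡ 3 mod 4. Taking (1 − χ(p)/p^2)^(-1) = p^2/(p^2 − χ(p)): (1 − (-1)/3^2)^(-1) · (1 − (1)/5^2)^(-1) · (1 − (-1)/7^2)^(-1) · (1 − (-1)/11^2)^(-1) = 17787/19520.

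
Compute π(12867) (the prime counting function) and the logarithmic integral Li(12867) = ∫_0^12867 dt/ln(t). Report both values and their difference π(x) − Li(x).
π(12867) = 1532;  Li(12867) ≈ 1553.06;  π(x) − Li(x) ≈ -21.06.

Direct count of primes ≤ 12867 gives π(12867) = 1532. Numerical evaluation of the logarithmic integral gives Li(12867) ≈ 1553.06. The difference π(x) − Li(x) ≈ -21.06 is typically negative for small/moderate x (Li(x) overestimates), though Littlewood's theorem shows this sign changes infinitely often.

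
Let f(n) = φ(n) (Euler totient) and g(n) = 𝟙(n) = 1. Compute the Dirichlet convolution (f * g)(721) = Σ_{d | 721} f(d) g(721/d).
(φ * 𝟙)(721) = 721

Divisors of 721: [1, 7, 103, 721]. For each d | 721:
  d = 1: φ(1) · 𝟙(721/1) = 1 · 1 = 1
  d = 7: φ(7) · 𝟙(721/7) = 6 · 1 = 6
  d = 103: φ(103) · 𝟙(721/103) = 102 · 1 = 102
  d = 721: φ(721) · 𝟙(721/721) = 612 · 1 = 612
Summing: (φ * 𝟙)(721) = 1 + 6 + 102 + 612 = 721.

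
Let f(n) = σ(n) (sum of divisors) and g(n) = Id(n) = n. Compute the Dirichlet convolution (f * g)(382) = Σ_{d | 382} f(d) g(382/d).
(σ * Id)(382) = 1915

Divisors of 382: [1, 2, 191, 382]. For each d | 382:
  d = 1: σ(1) · Id(382/1) = 1 · 382 = 382
  d = 2: σ(2) · Id(382/2) = 3 · 191 = 573
  d = 191: σ(191) · Id(382/191) = 192 · 2 = 384
  d = 382: σ(382) · Id(382/382) = 576 · 1 = 576
Summing: (σ * Id)(382) = 382 + 573 + 384 + 576 = 1915.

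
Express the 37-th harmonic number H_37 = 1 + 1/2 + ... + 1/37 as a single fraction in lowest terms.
H_37 = 2040798836801833/485721041551200

Direct summation: H_37 = 1 + 1/2 + ... + 1/37. The least common denominator is lcm(1, ..., 37) = 5342931457063200; over this denominator the numerator is 5342931457063200 + 2671465728531600 + 1780977152354400 + 1335732864265800 + 1068586291412640 + 890488576177200 + 763275922437600 + 667866432132900 + 593659050784800 + 534293145706320 + 485721041551200 + 445244288088600 + 410994727466400 + 381637961218800 + 356195430470880 + 333933216066450 + 314290085709600 + 296829525392400 + 281206918792800 + 267146572853160 + 254425307479200 + 242860520775600 + 232301367698400 + 222622144044300 + 213717258282528 + 205497363733200 + 197886350261600 + 190818980609400 + 184239015760800 + 178097715235440 + 172352627647200 + 166966608033225 + 161907013850400 + 157145042854800 + 152655184487520 + 148414762696200 + 144403552893600 = 22448787204820163, so H_37 = 22448787204820163/5342931457063200; reducing by gcd(22448787204820163, 5342931457063200) = 11 gives 2040798836801833/485721041551200 ≈ 4.20159. (The PNT-adjacent estimate ln(37) + γ ≈ 4.18813 matches within O(1/n).)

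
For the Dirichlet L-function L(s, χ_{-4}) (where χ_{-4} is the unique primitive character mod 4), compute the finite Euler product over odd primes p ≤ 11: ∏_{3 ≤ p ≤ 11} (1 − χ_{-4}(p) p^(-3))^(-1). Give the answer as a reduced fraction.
∏ = 24457125/25252352

The odd primes p ≤ 11 are [3, 5, 7, 11]. For each, χ(p) = 1 if p ≡ 1 mod 4, χ(p) = −1 if p ≡ 3 mod 4. Taking (1 − χ(p)/p^3)^(-1) = p^3/(p^3 − χ(p)): (1 − (-1)/3^3)^(-1) · (1 − (1)/5^3)^(-1) · (1 − (-1)/7^3)^(-1) · (1 − (-1)/11^3)^(-1) = 24457125/25252352.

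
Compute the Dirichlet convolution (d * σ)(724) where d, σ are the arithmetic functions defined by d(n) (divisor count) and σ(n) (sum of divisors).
(d * σ)(724) = 2944

Divisors of 724: [1, 2, 4, 181, 362, 724]. For each d | 724:
  d = 1: d(1) · σ(724/1) = 1 · 1274 = 1274
  d = 2: d(2) · σ(724/2) = 2 · 546 = 1092
  d = 4: d(4) · σ(724/4) = 3 · 182 = 546
  d = 181: d(181) · σ(724/181) = 2 · 7 = 14
  d = 362: d(362) · σ(724/362) = 4 · 3 = 12
  d = 724: d(724) · σ(724/724) = 6 · 1 = 6
Summing: (d * σ)(724) = 1274 + 1092 + 546 + 14 + 12 + 6 = 2944.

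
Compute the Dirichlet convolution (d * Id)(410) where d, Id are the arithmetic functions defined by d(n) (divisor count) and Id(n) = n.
(d * Id)(410) = 1204

Divisors of 410: [1, 2, 5, 10, 41, 82, 205, 410]. For each d | 410:
  d = 1: d(1) · Id(410/1) = 1 · 410 = 410
  d = 2: d(2) · Id(410/2) = 2 · 205 = 410
  d = 5: d(5) · Id(410/5) = 2 · 82 = 164
  d = 10: d(10) · Id(410/10) = 4 · 41 = 164
  d = 41: d(41) · Id(410/41) = 2 · 10 = 20
  d = 82: d(82) · Id(410/82) = 4 · 5 = 20
  d = 205: d(205) · Id(410/205) = 4 · 2 = 8
  d = 410: d(410) · Id(410/410) = 8 · 1 = 8
Summing: (d * Id)(410) = 410 + 410 + 164 + 164 + 20 + 20 + 8 + 8 = 1204.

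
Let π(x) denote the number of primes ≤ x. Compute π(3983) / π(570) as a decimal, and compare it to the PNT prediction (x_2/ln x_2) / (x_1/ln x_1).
π(3983)/π(570) = 549/104 ≈ 5.2788;  PNT prediction ≈ 5.3489.

π(570) = 104 and π(3983) = 549, so π(3983)/π(570) ≈ 5.2788. The PNT-predicted ratio is (3983/ln(3983)) / (570/ln(570)) ≈ 5.3489. The two agree to within a few percent, as expected.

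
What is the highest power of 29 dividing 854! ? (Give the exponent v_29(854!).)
v_29(854!) = 30

Legendre's formula: v_p(n!) = Σ_{k ≥ 1} ⌊n / p^k⌋. For p = 29, n = 854, the terms are:
  ⌊854/29^1⌋ = ⌊854/29⌋ = 29
  ⌊854/29^2⌋ = ⌊854/841⌋ = 1
(the next term ⌊854/29^3⌋ = 0, terminating the sum). Summing: v_29(854!) = 29 + 1 = 30.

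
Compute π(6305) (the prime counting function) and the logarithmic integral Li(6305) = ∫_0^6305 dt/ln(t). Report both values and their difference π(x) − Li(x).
π(6305) = 820;  Li(6305) ≈ 835.37;  π(x) − Li(x) ≈ -15.37.

Direct count of primes ≤ 6305 gives π(6305) = 820. Numerical evaluation of the logarithmic integral gives Li(6305) ≈ 835.37. The difference π(x) − Li(x) ≈ -15.37 is typically negative for small/moderate x (Li(x) overestimates), though Littlewood's theorem shows this sign changes infinitely often.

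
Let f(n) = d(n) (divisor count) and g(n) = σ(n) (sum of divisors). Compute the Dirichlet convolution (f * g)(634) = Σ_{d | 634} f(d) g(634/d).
(d * σ)(634) = 1600

Divisors of 634: [1, 2, 317, 634]. For each d | 634:
  d = 1: d(1) · σ(634/1) = 1 · 954 = 954
  d = 2: d(2) · σ(634/2) = 2 · 318 = 636
  d = 317: d(317) · σ(634/317) = 2 · 3 = 6
  d = 634: d(634) · σ(634/634) = 4 · 1 = 4
Summing: (d * σ)(634) = 954 + 636 + 6 + 4 = 1600.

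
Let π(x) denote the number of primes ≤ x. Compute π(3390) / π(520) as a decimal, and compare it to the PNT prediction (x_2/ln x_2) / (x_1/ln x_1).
π(3390)/π(520) = 477/97 ≈ 4.9175;  PNT prediction ≈ 5.0157.

π(520) = 97 and π(3390) = 477, so π(3390)/π(520) ≈ 4.9175. The PNT-predicted ratio is (3390/ln(3390)) / (520/ln(520)) ≈ 5.0157. The two agree to within a few percent, as expected.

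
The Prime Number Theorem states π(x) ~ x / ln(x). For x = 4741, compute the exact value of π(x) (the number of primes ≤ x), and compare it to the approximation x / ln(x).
π(4741) = 639;  x/ln(x) ≈ 560.14;  relative error ≈ 12.34%.

Directly count primes up to 4741: π(4741) = 639. The PNT approximation gives 4741/ln(4741) ≈ 4741/8.46400 ≈ 560.14. Relative error (π(x) − x/ln(x)) / π(x) ≈ 12.34%; the approximation is known to undercount slightly (Li(x) is a better estimate).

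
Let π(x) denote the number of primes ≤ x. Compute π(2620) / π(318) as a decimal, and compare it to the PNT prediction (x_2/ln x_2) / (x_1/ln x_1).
π(2620)/π(318) = 380/66 ≈ 5.7576;  PNT prediction ≈ 6.0315.

π(318) = 66 and π(2620) = 380, so π(2620)/π(318) ≈ 5.7576. The PNT-predicted ratio is (2620/ln(2620)) / (318/ln(318)) ≈ 6.0315. The two agree to within a few percent, as expected.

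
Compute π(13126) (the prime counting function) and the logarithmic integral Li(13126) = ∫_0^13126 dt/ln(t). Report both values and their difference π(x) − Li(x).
π(13126) = 1561;  Li(13126) ≈ 1580.40;  π(x) − Li(x) ≈ -19.40.

Direct count of primes ≤ 13126 gives π(13126) = 1561. Numerical evaluation of the logarithmic integral gives Li(13126) ≈ 1580.40. The difference π(x) − Li(x) ≈ -19.40 is typically negative for small/moderate x (Li(x) overestimates), though Littlewood's theorem shows this sign changes infinitely often.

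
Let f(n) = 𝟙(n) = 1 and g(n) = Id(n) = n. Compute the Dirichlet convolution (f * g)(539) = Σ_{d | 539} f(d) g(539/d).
(𝟙 * Id)(539) = 684

Divisors of 539: [1, 7, 11, 49, 77, 539]. For each d | 539:
  d = 1: 𝟙(1) · Id(539/1) = 1 · 539 = 539
  d = 7: 𝟙(7) · Id(539/7) = 1 · 77 = 77
  d = 11: 𝟙(11) · Id(539/11) = 1 · 49 = 49
  d = 49: 𝟙(49) · Id(539/49) = 1 · 11 = 11
  d = 77: 𝟙(77) · Id(539/77) = 1 · 7 = 7
  d = 539: 𝟙(539) · Id(539/539) = 1 · 1 = 1
Summing: (𝟙 * Id)(539) = 539 + 77 + 49 + 11 + 7 + 1 = 684.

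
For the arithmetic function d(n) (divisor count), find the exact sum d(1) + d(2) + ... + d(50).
Σ_{n ≤ 50} d(n) = 207

Compute d(n) for each 1 ≤ n ≤ 50: d(1) = 1, d(2) = 2, d(3) = 2, d(4) = 3, d(5) = 2, d(6) = 4, d(7) = 2, d(8) = 4, d(9) = 3, d(10) = 4, d(11) = 2, d(12) = 6, d(13) = 2, d(14) = 4, d(15) = 4, d(16) = 5, d(17) = 2, d(18) = 6, d(19) = 2, d(20) = 6, d(21) = 4, d(22) = 4, d(23) = 2, d(24) = 8, d(25) = 3, d(26) = 4, d(27) = 4, d(28) = 6, d(29) = 2, d(30) = 8, d(31) = 2, d(32) = 6, d(33) = 4, d(34) = 4, d(35) = 4, d(36) = 9, d(37) = 2, d(38) = 4, d(39) = 4, d(40) = 8, d(41) = 2, d(42) = 8, d(43) = 2, d(44) = 6, d(45) = 6, d(46) = 4, d(47) = 2, d(48) = 10, d(49) = 3, d(50) = 6. Summing all 50 values: 207. (Dirichlet's divisor formula: Σ_{n ≤ x} d(n) = x ln(x) + (2γ − 1) x + O(√x). For x = 50, the asymptotic estimate is ≈ 203.32.)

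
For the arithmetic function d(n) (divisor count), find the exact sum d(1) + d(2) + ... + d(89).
Σ_{n ≤ 89} d(n) = 413

Compute d(n) for each 1 ≤ n ≤ 89: d(1) = 1, d(2) = 2, d(3) = 2, d(4) = 3, d(5) = 2, d(6) = 4, d(7) = 2, d(8) = 4, d(9) = 3, d(10) = 4, d(11) = 2, d(12) = 6, d(13) = 2, d(14) = 4, d(15) = 4, d(16) = 5, d(17) = 2, d(18) = 6, d(19) = 2, d(20) = 6, d(21) = 4, d(22) = 4, d(23) = 2, d(24) = 8, d(25) = 3, d(26) = 4, d(27) = 4, d(28) = 6, d(29) = 2, d(30) = 8, d(31) = 2, d(32) = 6, d(33) = 4, d(34) = 4, d(35) = 4, d(36) = 9, d(37) = 2, d(38) = 4, d(39) = 4, d(40) = 8, d(41) = 2, d(42) = 8, d(43) = 2, d(44) = 6, d(45) = 6, d(46) = 4, d(47) = 2, d(48) = 10, d(49) = 3, d(50) = 6, d(51) = 4, d(52) = 6, d(53) = 2, d(54) = 8, d(55) = 4, d(56) = 8, d(57) = 4, d(58) = 4, d(59) = 2, d(60) = 12, d(61) = 2, d(62) = 4, d(63) = 6, d(64) = 7, d(65) = 4, d(66) = 8, d(67) = 2, d(68) = 6, d(69) = 4, d(70) = 8, d(71) = 2, d(72) = 12, d(73) = 2, d(74) = 4, d(75) = 6, d(76) = 6, d(77) = 4, d(78) = 8, d(79) = 2, d(80) = 10, d(81) = 5, d(82) = 4, d(83) = 2, d(84) = 12, d(85) = 4, d(86) = 4, d(87) = 4, d(88) = 8, d(89) = 2. Summing all 89 values: 413. (Dirichlet's divisor formula: Σ_{n ≤ x} d(n) = x ln(x) + (2γ − 1) x + O(√x). For x = 89, the asymptotic estimate is ≈ 413.23.)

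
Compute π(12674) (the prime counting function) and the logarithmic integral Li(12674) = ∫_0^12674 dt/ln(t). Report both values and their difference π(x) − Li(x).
π(12674) = 1514;  Li(12674) ≈ 1532.65;  π(x) − Li(x) ≈ -18.65.

Direct count of primes ≤ 12674 gives π(12674) = 1514. Numerical evaluation of the logarithmic integral gives Li(12674) ≈ 1532.65. The difference π(x) − Li(x) ≈ -18.65 is typically negative for small/moderate x (Li(x) overestimates), though Littlewood's theorem shows this sign changes infinitely often.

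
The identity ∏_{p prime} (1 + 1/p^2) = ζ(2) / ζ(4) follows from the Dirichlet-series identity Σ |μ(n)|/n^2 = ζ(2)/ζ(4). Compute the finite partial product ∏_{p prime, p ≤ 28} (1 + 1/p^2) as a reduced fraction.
∏ = 3394003400000/2252055594789

The primes p ≤ 28 are [2, 3, 5, 7, 11, 13, 17, 19, 23]. For each, (1 + 1/p^2) = (p^2 + 1)/p^2. Multiplying these fractions over p ∈ [2, 3, 5, 7, 11, 13, 17, 19, 23] gives 3394003400000/2252055594789. (In the limit P → ∞ this tends to ζ(2)/ζ(4).)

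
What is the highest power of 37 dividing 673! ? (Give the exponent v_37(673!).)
v_37(673!) = 18

Legendre's formula: v_p(n!) = Σ_{k ≥ 1} ⌊n / p^k⌋. For p = 37, n = 673, the terms are:
  ⌊673/37^1⌋ = ⌊673/37⌋ = 18
(the next term ⌊673/37^2⌋ = 0, terminating the sum). Summing: v_37(673!) = 18 = 18.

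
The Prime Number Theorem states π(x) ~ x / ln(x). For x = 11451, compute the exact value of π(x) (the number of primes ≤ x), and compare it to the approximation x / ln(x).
π(11451) = 1381;  x/ln(x) ≈ 1225.25;  relative error ≈ 11.28%.

Directly count primes up to 11451: π(11451) = 1381. The PNT approximation gives 11451/ln(11451) ≈ 11451/9.34583 ≈ 1225.25. Relative error (π(x) − x/ln(x)) / π(x) ≈ 11.28%; the approximation is known to undercount slightly (Li(x) is a better estimate).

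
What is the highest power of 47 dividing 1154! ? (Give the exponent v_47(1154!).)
v_47(1154!) = 24

Legendre's formula: v_p(n!) = Σ_{k ≥ 1} ⌊n / p^k⌋. For p = 47, n = 1154, the terms are:
  ⌊1154/47^1⌋ = ⌊1154/47⌋ = 24
(the next term ⌊1154/47^2⌋ = 0, terminating the sum). Summing: v_47(1154!) = 24 = 24.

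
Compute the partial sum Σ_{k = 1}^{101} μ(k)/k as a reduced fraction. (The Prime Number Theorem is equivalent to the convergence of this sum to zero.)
Σ μ(k)/k = 823965756623769369265289008893453993/38810394059749560150010552813417893845

Values of μ(k) for 1 ≤ k ≤ 101: μ(1) = 1, μ(2) = -1, μ(3) = -1, μ(5) = -1, μ(6) = 1, μ(7) = -1, μ(10) = 1, μ(11) = -1, μ(13) = -1, μ(14) = 1, μ(15) = 1, μ(17) = -1, μ(19) = -1, μ(21) = 1, μ(22) = 1, μ(23) = -1, μ(26) = 1, μ(29) = -1, μ(30) = -1, μ(31) = -1, μ(33) = 1, μ(34) = 1, μ(35) = 1, μ(37) = -1, μ(38) = 1, μ(39) = 1, μ(41) = -1, μ(42) = -1, μ(43) = -1, μ(46) = 1, μ(47) = -1, μ(51) = 1, μ(53) = -1, μ(55) = 1, μ(57) = 1, μ(58) = 1, μ(59) = -1, μ(61) = -1, μ(62) = 1, μ(65) = 1, μ(66) = -1, μ(67) = -1, μ(69) = 1, μ(70) = -1, μ(71) = -1, μ(73) = -1, μ(74) = 1, μ(77) = 1, μ(78) = -1, μ(79) = -1, μ(82) = 1, μ(83) = -1, μ(85) = 1, μ(86) = 1, μ(87) = 1, μ(89) = -1, μ(91) = 1, μ(93) = 1, μ(94) = 1, μ(95) = 1, μ(97) = -1, μ(101) = -1, with μ = 0 on non-squarefree integers. Summing μ(k)/k for k where μ(k) ≠ 0 gives 823965756623769369265289008893453993/38810394059749560150010552813417893845 ≈ 0.0212. (PNT ⟺ this sum → 0 as n → ∞.)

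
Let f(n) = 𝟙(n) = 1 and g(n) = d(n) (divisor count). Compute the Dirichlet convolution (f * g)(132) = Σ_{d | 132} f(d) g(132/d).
(𝟙 * d)(132) = 54

Divisors of 132: [1, 2, 3, 4, 6, 11, 12, 22, 33, 44, 66, 132]. For each d | 132:
  d = 1: 𝟙(1) · d(132/1) = 1 · 12 = 12
  d = 2: 𝟙(2) · d(132/2) = 1 · 8 = 8
  d = 3: 𝟙(3) · d(132/3) = 1 · 6 = 6
  d = 4: 𝟙(4) · d(132/4) = 1 · 4 = 4
  d = 6: 𝟙(6) · d(132/6) = 1 · 4 = 4
  d = 11: 𝟙(11) · d(132/11) = 1 · 6 = 6
  d = 12: 𝟙(12) · d(132/12) = 1 · 2 = 2
  d = 22: 𝟙(22) · d(132/22) = 1 · 4 = 4
  d = 33: 𝟙(33) · d(132/33) = 1 · 3 = 3
  d = 44: 𝟙(44) · d(132/44) = 1 · 2 = 2
  d = 66: 𝟙(66) · d(132/66) = 1 · 2 = 2
  d = 132: 𝟙(132) · d(132/132) = 1 · 1 = 1
Summing: (𝟙 * d)(132) = 12 + 8 + 6 + 4 + 4 + 6 + 2 + 4 + 3 + 2 + 2 + 1 = 54.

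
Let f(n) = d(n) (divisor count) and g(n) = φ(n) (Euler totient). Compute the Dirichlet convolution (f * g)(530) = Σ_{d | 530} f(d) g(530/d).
(d * φ)(530) = 972

Divisors of 530: [1, 2, 5, 10, 53, 106, 265, 530]. For each d | 530:
  d = 1: d(1) · φ(530/1) = 1 · 208 = 208
  d = 2: d(2) · φ(530/2) = 2 · 208 = 416
  d = 5: d(5) · φ(530/5) = 2 · 52 = 104
  d = 10: d(10) · φ(530/10) = 4 · 52 = 208
  d = 53: d(53) · φ(530/53) = 2 · 4 = 8
  d = 106: d(106) · φ(530/106) = 4 · 4 = 16
  d = 265: d(265) · φ(530/265) = 4 · 1 = 4
  d = 530: d(530) · φ(530/530) = 8 · 1 = 8
Summing: (d * φ)(530) = 208 + 416 + 104 + 208 + 8 + 16 + 4 + 8 = 972.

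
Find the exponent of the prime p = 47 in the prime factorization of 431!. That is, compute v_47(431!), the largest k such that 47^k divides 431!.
v_47(431!) = 9

Legendre's formula: v_p(n!) = Σ_{k ≥ 1} ⌊n / p^k⌋. For p = 47, n = 431, the terms are:
  ⌊431/47^1⌋ = ⌊431/47⌋ = 9
(the next term ⌊431/47^2⌋ = 0, terminating the sum). Summing: v_47(431!) = 9 = 9.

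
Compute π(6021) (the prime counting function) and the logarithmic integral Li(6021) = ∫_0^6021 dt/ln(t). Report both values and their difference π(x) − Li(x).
π(6021) = 785;  Li(6021) ≈ 802.83;  π(x) − Li(x) ≈ -17.83.

Direct count of primes ≤ 6021 gives π(6021) = 785. Numerical evaluation of the logarithmic integral gives Li(6021) ≈ 802.83. The difference π(x) − Li(x) ≈ -17.83 is typically negative for small/moderate x (Li(x) overestimates), though Littlewood's theorem shows this sign changes infinitely often.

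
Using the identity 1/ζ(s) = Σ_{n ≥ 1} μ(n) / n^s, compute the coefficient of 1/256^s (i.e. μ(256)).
μ(256) = 0

Factor n = 256 = 2^8. μ(n) = 0 if any exponent ≥ 2 (not squarefree); otherwise μ(n) = (−1)^{ω(n)} where ω(n) is the number of distinct prime factors. Applying: μ(256) = 0.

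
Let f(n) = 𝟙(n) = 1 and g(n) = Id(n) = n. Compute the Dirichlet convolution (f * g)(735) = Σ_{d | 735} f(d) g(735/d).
(𝟙 * Id)(735) = 1368

Divisors of 735: [1, 3, 5, 7, 15, 21, 35, 49, 105, 147, 245, 735]. For each d | 735:
  d = 1: 𝟙(1) · Id(735/1) = 1 · 735 = 735
  d = 3: 𝟙(3) · Id(735/3) = 1 · 245 = 245
  d = 5: 𝟙(5) · Id(735/5) = 1 · 147 = 147
  d = 7: 𝟙(7) · Id(735/7) = 1 · 105 = 105
  d = 15: 𝟙(15) · Id(735/15) = 1 · 49 = 49
  d = 21: 𝟙(21) · Id(735/21) = 1 · 35 = 35
  d = 35: 𝟙(35) · Id(735/35) = 1 · 21 = 21
  d = 49: 𝟙(49) · Id(735/49) = 1 · 15 = 15
  d = 105: 𝟙(105) · Id(735/105) = 1 · 7 = 7
  d = 147: 𝟙(147) · Id(735/147) = 1 · 5 = 5
  d = 245: 𝟙(245) · Id(735/245) = 1 · 3 = 3
  d = 735: 𝟙(735) · Id(735/735) = 1 · 1 = 1
Summing: (𝟙 * Id)(735) = 735 + 245 + 147 + 105 + 49 + 35 + 21 + 15 + 7 + 5 + 3 + 1 = 1368.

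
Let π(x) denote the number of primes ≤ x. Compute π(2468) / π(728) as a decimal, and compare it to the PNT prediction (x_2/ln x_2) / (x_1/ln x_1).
π(2468)/π(728) = 365/129 ≈ 2.8295;  PNT prediction ≈ 2.8602.

π(728) = 129 and π(2468) = 365, so π(2468)/π(728) ≈ 2.8295. The PNT-predicted ratio is (2468/ln(2468)) / (728/ln(728)) ≈ 2.8602. The two agree to within a few percent, as expected.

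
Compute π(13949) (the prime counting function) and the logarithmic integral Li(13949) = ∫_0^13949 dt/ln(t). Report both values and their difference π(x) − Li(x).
π(13949) = 1648;  Li(13949) ≈ 1666.92;  π(x) − Li(x) ≈ -18.92.

Direct count of primes ≤ 13949 gives π(13949) = 1648. Numerical evaluation of the logarithmic integral gives Li(13949) ≈ 1666.92. The difference π(x) − Li(x) ≈ -18.92 is typically negative for small/moderate x (Li(x) overestimates), though Littlewood's theorem shows this sign changes infinitely often.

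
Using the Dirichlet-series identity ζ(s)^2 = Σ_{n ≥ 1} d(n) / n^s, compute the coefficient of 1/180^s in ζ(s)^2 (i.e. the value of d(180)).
d(180) = 18

ζ(s)^2 = (Σ 1/m^s)(Σ 1/k^s). The coefficient of 1/n^s in the product is the number of ordered pairs (m, k) with mk = n, which equals d(n). For n = 180, divisors are [1, 2, 3, 4, 5, 6, 9, 10, 12, 15, 18, 20, 30, 36, 45, 60, 90, 180], so d(180) = 18.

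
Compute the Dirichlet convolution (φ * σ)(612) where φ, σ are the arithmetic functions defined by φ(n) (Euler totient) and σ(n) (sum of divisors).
(φ * σ)(612) = 11016

Divisors of 612: [1, 2, 3, 4, 6, 9, 12, 17, 18, 34, 36, 51, 68, 102, 153, 204, 306, 612]. For each d | 612:
  d = 1: φ(1) · σ(612/1) = 1 · 1638 = 1638
  d = 2: φ(2) · σ(612/2) = 1 · 702 = 702
  d = 3: φ(3) · σ(612/3) = 2 · 504 = 1008
  d = 4: φ(4) · σ(612/4) = 2 · 234 = 468
  d = 6: φ(6) · σ(612/6) = 2 · 216 = 432
  d = 9: φ(9) · σ(612/9) = 6 · 126 = 756
  d = 12: φ(12) · σ(612/12) = 4 · 72 = 288
  d = 17: φ(17) · σ(612/17) = 16 · 91 = 1456
  d = 18: φ(18) · σ(612/18) = 6 · 54 = 324
  d = 34: φ(34) · σ(612/34) = 16 · 39 = 624
  d = 36: φ(36) · σ(612/36) = 12 · 18 = 216
  d = 51: φ(51) · σ(612/51) = 32 · 28 = 896
  d = 68: φ(68) · σ(612/68) = 32 · 13 = 416
  d = 102: φ(102) · σ(612/102) = 32 · 12 = 384
  d = 153: φ(153) · σ(612/153) = 96 · 7 = 672
  d = 204: φ(204) · σ(612/204) = 64 · 4 = 256
  d = 306: φ(306) · σ(612/306) = 96 · 3 = 288
  d = 612: φ(612) · σ(612/612) = 192 · 1 = 192
Summing: (φ * σ)(612) = 1638 + 702 + 1008 + 468 + 432 + 756 + 288 + 1456 + 324 + 624 + 216 + 896 + 416 + 384 + 672 + 256 + 288 + 192 = 11016.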